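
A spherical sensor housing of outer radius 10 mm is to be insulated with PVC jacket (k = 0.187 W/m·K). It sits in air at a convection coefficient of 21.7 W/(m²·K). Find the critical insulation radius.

For a sphere r_cr = 2k/h = 2×0.187/21.7
r_cr = 17.2 mm; since the bare radius (10 mm) is below r_cr, adding a thin layer of insulation will *increase* heat loss.

r_cr ≈ 17.2 mm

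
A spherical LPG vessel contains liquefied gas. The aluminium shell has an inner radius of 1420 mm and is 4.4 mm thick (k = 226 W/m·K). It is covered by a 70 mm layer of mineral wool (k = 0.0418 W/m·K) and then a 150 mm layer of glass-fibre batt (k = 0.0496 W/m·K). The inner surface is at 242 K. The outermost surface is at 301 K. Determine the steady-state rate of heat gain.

Radial (spherical) resistances in series:
R_aluminium shell = (1/1.42 − 1/1.4244)/(4π×226) = 7.66×10^-7 K/W
R_mineral wool = (1/1.4244 − 1/1.4944)/(4π×0.0418) = 0.06261 K/W
R_glass-fibre batt = (1/1.4944 − 1/1.6444)/(4π×0.0496) = 0.09793 K/W
R_total = 0.1605 K/W
Q = ΔT/R_total = 59/0.1605

Q ≈ 368 W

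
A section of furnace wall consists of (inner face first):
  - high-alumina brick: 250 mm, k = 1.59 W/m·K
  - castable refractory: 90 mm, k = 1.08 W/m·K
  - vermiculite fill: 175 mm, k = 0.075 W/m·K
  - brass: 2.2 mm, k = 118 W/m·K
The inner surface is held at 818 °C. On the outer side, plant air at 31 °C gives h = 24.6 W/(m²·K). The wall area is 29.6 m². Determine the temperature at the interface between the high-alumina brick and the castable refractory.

T ≈ 771 °C

Treating each layer as a thermal resistance in series:
R_high-alumina brick = L/(kA) = 0.25/(1.59×29.6) = 0.005312 K/W
R_castable refractory = L/(kA) = 0.09/(1.08×29.6) = 0.002815 K/W
R_vermiculite fill = L/(kA) = 0.175/(0.075×29.6) = 0.07883 K/W
R_brass = L/(kA) = 0.0022/(118×29.6) = 6.299×10^-7 K/W
R_outer film = 1/(h_o·A) = 1/(24.6×29.6) = 0.001373 K/W
R_total = 0.08833 K/W;  Q = ΔT/R_total = 787/0.08833 = 8910 W
T_interface = T_inner − Q·ΣR(inner→interface) = 818 − 8910×0.005312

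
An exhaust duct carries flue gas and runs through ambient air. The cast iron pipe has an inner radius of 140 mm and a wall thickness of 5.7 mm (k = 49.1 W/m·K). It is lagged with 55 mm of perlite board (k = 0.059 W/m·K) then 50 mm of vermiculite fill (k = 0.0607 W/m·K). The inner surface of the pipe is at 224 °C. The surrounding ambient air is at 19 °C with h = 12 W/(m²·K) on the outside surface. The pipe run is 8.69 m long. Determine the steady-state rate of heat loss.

Q ≈ 1190 W

Treating each annulus and film as a series resistance:
R_cast iron pipe wall = ln(145.7/140)/(2π×49.1×8.69) = 1.489×10^-5 K/W
R_perlite board = ln(200.7/145.7)/(2π×0.059×8.69) = 0.09942 K/W
R_vermiculite fill = ln(250.7/200.7)/(2π×0.0607×8.69) = 0.06712 K/W
R_outer film = 1/(h_o·2πr_oL) = 1/(12×2π×0.2507×8.69) = 0.006088 K/W
R_total = 0.1726 K/W
Q = ΔT/R_total = 205/0.1726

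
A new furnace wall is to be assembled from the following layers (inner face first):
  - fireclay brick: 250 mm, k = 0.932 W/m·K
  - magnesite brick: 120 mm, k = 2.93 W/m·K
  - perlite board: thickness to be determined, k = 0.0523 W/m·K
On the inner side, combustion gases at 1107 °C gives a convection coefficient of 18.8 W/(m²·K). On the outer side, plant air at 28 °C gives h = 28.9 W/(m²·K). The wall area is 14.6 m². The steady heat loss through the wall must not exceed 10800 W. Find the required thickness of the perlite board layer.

L ≈ 55.5 mm

Thermal resistances in series:
R_inner film = 1/(h_i·A) = 1/(18.8×14.6) = 0.003643 K/W
R_fireclay brick = L/(kA) = 0.25/(0.932×14.6) = 0.01837 K/W
R_magnesite brick = L/(kA) = 0.12/(2.93×14.6) = 0.002805 K/W
R_outer film = 1/(h_o·A) = 1/(28.9×14.6) = 0.00237 K/W
Sum of the known resistances R_other = 0.02719 K/W
Required total resistance R_tot = ΔT/Q_allow = 1079/10800 = 0.09991 K/W
R_perlite board = R_tot − R_other = 0.07272 K/W
L = R·k·A = 0.07272×0.0523×14.6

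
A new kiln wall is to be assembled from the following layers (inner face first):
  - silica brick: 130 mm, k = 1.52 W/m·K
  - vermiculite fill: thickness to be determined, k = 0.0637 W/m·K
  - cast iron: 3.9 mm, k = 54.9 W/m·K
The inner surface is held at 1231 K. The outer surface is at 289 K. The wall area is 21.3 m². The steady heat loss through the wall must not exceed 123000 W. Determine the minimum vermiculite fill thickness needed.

L ≈ 4.94 mm

Thermal resistances in series:
R_silica brick = L/(kA) = 0.13/(1.52×21.3) = 0.004015 K/W
R_cast iron = L/(kA) = 0.0039/(54.9×21.3) = 3.335×10^-6 K/W
Sum of the known resistances R_other = 0.004019 K/W
Required total resistance R_tot = ΔT/Q_allow = 942/123000 = 0.007659 K/W
R_vermiculite fill = R_tot − R_other = 0.00364 K/W
L = R·k·A = 0.00364×0.0637×21.3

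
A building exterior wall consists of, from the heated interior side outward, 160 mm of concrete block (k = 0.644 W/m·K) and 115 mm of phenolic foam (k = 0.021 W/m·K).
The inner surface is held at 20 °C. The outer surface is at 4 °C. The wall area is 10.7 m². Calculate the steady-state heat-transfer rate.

Q ≈ 29.9 W

Using the resistance-network approach (series):
R_concrete block = L/(kA) = 0.16/(0.644×10.7) = 0.02322 K/W
R_phenolic foam = L/(kA) = 0.115/(0.021×10.7) = 0.5118 K/W
R_total = 0.535 K/W
Q = ΔT / R_total = 16 / 0.535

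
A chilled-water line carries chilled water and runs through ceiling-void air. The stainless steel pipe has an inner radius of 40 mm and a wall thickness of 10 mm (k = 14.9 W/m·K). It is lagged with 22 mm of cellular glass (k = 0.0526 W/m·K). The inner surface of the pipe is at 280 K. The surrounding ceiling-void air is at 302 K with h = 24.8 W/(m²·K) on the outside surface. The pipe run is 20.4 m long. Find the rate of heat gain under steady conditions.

Q ≈ 376 W

Treating each annulus and film as a series resistance:
R_stainless steel pipe wall = ln(50/40)/(2π×14.9×20.4) = 1.168×10^-4 K/W
R_cellular glass = ln(72/50)/(2π×0.0526×20.4) = 0.05408 K/W
R_outer film = 1/(h_o·2πr_oL) = 1/(24.8×2π×0.072×20.4) = 0.004369 K/W
R_total = 0.05857 K/W
Q = ΔT/R_total = 22/0.05857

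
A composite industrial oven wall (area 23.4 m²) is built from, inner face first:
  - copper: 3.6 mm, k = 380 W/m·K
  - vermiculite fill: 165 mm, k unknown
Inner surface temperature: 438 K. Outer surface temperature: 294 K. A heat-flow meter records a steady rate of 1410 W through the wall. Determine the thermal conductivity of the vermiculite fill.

k ≈ 0.069 W/(m·K)

Model the wall as resistances in series:
R_copper = L/(kA) = 0.0036/(380×23.4) = 4.049×10^-7 K/W
Sum of known resistances R_other = 4.049×10^-7 K/W
Total R = ΔT/Q = 144/1410 = 0.1021 K/W
R_vermiculite fill = R_total − R_other = 0.1021 K/W
k = L/(R·A) = 0.165/(0.1021×23.4)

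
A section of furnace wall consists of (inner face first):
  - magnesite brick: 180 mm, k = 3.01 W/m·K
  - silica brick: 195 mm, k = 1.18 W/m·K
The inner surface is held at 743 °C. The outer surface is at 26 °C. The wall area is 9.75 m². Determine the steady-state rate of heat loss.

Model the wall as resistances in series:
R_magnesite brick = L/(kA) = 0.18/(3.01×9.75) = 0.006133 K/W
R_silica brick = L/(kA) = 0.195/(1.18×9.75) = 0.01695 K/W
R_total = 0.02308 K/W
Q = ΔT / R_total = 717 / 0.02308

Q ≈ 31100 W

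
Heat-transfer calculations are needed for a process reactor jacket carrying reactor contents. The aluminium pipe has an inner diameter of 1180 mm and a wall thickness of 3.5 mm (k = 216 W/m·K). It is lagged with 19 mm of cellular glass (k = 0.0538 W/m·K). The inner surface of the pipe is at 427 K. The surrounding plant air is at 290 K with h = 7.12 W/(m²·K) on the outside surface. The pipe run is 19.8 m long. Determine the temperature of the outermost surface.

Radial resistances (cylindrical: R_cond = ln(r_o/r_i)/(2πkL), R_conv = 1/(h·2πrL)):
R_aluminium pipe wall = ln(593.5/590)/(2π×216×19.8) = 2.201×10^-7 K/W
R_cellular glass = ln(612.5/593.5)/(2π×0.0538×19.8) = 0.004708 K/W
R_outer film = 1/(h_o·2πr_oL) = 1/(7.12×2π×0.6125×19.8) = 0.001843 K/W
R_total = 0.006551 K/W
Q = ΔT/R_total = 137/0.006551
Q = 20900 W
T_interface = T_inner − Q·ΣR(inner→interface) = 427 − 20900×0.004708

T ≈ 329 K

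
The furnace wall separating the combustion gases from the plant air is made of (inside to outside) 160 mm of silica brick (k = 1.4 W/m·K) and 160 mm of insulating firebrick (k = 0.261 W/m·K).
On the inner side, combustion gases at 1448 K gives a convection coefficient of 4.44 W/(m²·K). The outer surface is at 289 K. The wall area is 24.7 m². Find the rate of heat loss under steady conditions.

Using the resistance-network approach (series):
R_inner film = 1/(h_i·A) = 1/(4.44×24.7) = 0.009118 K/W
R_silica brick = L/(kA) = 0.16/(1.4×24.7) = 0.004627 K/W
R_insulating firebrick = L/(kA) = 0.16/(0.261×24.7) = 0.02482 K/W
R_total = 0.03856 K/W
Q = ΔT / R_total = 1159 / 0.03856

Q ≈ 30100 W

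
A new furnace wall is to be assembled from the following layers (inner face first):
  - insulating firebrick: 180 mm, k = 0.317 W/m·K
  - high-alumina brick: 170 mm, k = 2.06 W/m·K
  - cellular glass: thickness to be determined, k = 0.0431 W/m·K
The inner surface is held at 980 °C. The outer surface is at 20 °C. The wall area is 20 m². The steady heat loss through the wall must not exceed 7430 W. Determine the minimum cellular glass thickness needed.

Thermal resistances in series:
R_insulating firebrick = L/(kA) = 0.18/(0.317×20) = 0.02839 K/W
R_high-alumina brick = L/(kA) = 0.17/(2.06×20) = 0.004126 K/W
Sum of the known resistances R_other = 0.03252 K/W
Required total resistance R_tot = ΔT/Q_allow = 960/7430 = 0.1292 K/W
R_cellular glass = R_tot − R_other = 0.09669 K/W
L = R·k·A = 0.09669×0.0431×20

L ≈ 83.3 mm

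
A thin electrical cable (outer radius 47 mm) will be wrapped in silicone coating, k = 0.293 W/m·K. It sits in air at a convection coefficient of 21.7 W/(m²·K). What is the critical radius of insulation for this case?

For a cylinder r_cr = k/h = 0.293/21.7
r_cr = 13.5 mm; since the bare radius (47 mm) is above r_cr, any added insulation will reduce heat loss.

r_cr ≈ 13.5 mm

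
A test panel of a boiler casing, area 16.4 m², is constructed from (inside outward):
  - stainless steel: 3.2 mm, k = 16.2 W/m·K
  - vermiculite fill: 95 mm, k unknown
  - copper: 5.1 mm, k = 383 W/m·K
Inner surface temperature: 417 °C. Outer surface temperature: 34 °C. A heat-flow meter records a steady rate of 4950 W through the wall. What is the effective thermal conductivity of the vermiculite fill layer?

k ≈ 0.0749 W/(m·K)

Model the wall as resistances in series:
R_stainless steel = L/(kA) = 0.0032/(16.2×16.4) = 1.204×10^-5 K/W
R_copper = L/(kA) = 0.0051/(383×16.4) = 8.119×10^-7 K/W
Sum of known resistances R_other = 1.286×10^-5 K/W
Total R = ΔT/Q = 383/4950 = 0.07737 K/W
R_vermiculite fill = R_total − R_other = 0.07736 K/W
k = L/(R·A) = 0.095/(0.07736×16.4)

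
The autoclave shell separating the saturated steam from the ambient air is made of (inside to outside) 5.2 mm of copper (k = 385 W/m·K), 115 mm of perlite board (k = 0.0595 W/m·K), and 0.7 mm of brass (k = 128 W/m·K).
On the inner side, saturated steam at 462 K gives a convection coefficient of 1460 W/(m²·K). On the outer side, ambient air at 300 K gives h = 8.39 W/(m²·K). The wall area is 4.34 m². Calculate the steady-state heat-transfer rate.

Q ≈ 343 W

Series thermal resistances:
R_inner film = 1/(h_i·A) = 1/(1460×4.34) = 1.578×10^-4 K/W
R_copper = L/(kA) = 0.0052/(385×4.34) = 3.112×10^-6 K/W
R_perlite board = L/(kA) = 0.115/(0.0595×4.34) = 0.4453 K/W
R_brass = L/(kA) = 0.0007/(128×4.34) = 1.26×10^-6 K/W
R_outer film = 1/(h_o·A) = 1/(8.39×4.34) = 0.02746 K/W
R_total = 0.473 K/W
Q = ΔT / R_total = 162 / 0.473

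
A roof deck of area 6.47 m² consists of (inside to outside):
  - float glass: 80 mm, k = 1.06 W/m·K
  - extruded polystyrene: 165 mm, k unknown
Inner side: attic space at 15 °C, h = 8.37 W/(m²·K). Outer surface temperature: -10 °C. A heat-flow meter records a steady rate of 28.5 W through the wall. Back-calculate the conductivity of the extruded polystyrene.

Treating each layer as a thermal resistance in series:
R_inner film = 1/(h_i·A) = 1/(8.37×6.47) = 0.01847 K/W
R_float glass = L/(kA) = 0.08/(1.06×6.47) = 0.01166 K/W
Sum of known resistances R_other = 0.03013 K/W
Total R = ΔT/Q = 25/28.5 = 0.8772 K/W
R_extruded polystyrene = R_total − R_other = 0.8471 K/W
k = L/(R·A) = 0.165/(0.8471×6.47)

k ≈ 0.0301 W/(m·K)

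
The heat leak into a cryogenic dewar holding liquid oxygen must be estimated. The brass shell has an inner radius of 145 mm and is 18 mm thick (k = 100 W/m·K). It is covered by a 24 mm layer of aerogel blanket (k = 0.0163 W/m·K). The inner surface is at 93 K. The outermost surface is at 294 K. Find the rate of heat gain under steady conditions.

Q ≈ 52.3 W

Spherical conduction: R = (1/r_in − 1/r_out)/(4πk) per layer; series-sum.
R_brass shell = (1/0.145 − 1/0.163)/(4π×100) = 6.06×10^-4 K/W
R_aerogel blanket = (1/0.163 − 1/0.187)/(4π×0.0163) = 3.844 K/W
R_total = 3.845 K/W
Q = ΔT/R_total = 201/3.845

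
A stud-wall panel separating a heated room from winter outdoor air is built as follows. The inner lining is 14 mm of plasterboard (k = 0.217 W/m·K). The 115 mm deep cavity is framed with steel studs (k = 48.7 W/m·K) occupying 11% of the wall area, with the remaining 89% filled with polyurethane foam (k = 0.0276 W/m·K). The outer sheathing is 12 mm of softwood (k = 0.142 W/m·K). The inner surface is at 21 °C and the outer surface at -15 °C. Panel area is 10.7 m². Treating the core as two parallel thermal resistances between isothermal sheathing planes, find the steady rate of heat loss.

Q ≈ 2260 W

Sheathing layers in series; stud and cavity paths in parallel between them.
R_inner = 0.014/(0.217×10.7) = 0.00603 K/W
R_stud  = 0.115/(48.7×0.11×10.7) = 0.002006 K/W
R_cav   = 0.115/(0.0276×0.89×10.7) = 0.4375 K/W
1/R_core = 1/R_stud + 1/R_cav → R_core = 0.001997 K/W
R_outer = 0.012/(0.142×10.7) = 0.007898 K/W
R_total = 0.01592 K/W
Q = ΔT/R_total = 36/0.01592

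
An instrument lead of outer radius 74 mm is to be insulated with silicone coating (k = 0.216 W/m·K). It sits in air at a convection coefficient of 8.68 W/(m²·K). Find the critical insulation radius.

r_cr ≈ 24.9 mm

For a cylinder r_cr = k/h = 0.216/8.68
r_cr = 24.9 mm; since the bare radius (74 mm) is above r_cr, any added insulation will reduce heat loss.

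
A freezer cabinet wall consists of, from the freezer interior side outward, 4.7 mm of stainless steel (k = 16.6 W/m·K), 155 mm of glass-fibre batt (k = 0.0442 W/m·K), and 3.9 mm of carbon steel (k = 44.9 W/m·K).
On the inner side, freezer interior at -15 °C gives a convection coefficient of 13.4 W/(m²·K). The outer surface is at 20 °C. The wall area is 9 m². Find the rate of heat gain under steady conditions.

Using the resistance-network approach (series):
R_inner film = 1/(h_i·A) = 1/(13.4×9) = 0.008292 K/W
R_stainless steel = L/(kA) = 0.0047/(16.6×9) = 3.146×10^-5 K/W
R_glass-fibre batt = L/(kA) = 0.155/(0.0442×9) = 0.3896 K/W
R_carbon steel = L/(kA) = 0.0039/(44.9×9) = 9.651×10^-6 K/W
R_total = 0.398 K/W
Q = ΔT / R_total = 35 / 0.398

Q ≈ 87.9 W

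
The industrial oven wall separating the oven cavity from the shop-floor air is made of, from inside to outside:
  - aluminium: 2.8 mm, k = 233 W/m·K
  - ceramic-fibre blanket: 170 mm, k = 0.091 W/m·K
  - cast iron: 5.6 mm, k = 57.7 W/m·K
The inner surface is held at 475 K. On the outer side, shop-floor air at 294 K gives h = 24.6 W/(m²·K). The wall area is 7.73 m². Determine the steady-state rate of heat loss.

Q ≈ 733 W

Thermal resistances in series:
R_aluminium = L/(kA) = 0.0028/(233×7.73) = 1.555×10^-6 K/W
R_ceramic-fibre blanket = L/(kA) = 0.17/(0.091×7.73) = 0.2417 K/W
R_cast iron = L/(kA) = 0.0056/(57.7×7.73) = 1.256×10^-5 K/W
R_outer film = 1/(h_o·A) = 1/(24.6×7.73) = 0.005259 K/W
R_total = 0.2469 K/W
Q = ΔT / R_total = 181 / 0.2469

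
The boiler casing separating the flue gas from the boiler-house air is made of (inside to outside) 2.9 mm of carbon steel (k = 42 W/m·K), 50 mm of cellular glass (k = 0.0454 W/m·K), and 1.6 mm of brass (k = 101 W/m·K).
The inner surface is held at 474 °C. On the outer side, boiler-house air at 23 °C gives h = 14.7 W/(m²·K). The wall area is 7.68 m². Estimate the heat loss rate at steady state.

Series thermal resistances:
R_carbon steel = L/(kA) = 0.0029/(42×7.68) = 8.991×10^-6 K/W
R_cellular glass = L/(kA) = 0.05/(0.0454×7.68) = 0.1434 K/W
R_brass = L/(kA) = 0.0016/(101×7.68) = 2.063×10^-6 K/W
R_outer film = 1/(h_o·A) = 1/(14.7×7.68) = 0.008858 K/W
R_total = 0.1523 K/W
Q = ΔT / R_total = 451 / 0.1523

Q ≈ 2960 W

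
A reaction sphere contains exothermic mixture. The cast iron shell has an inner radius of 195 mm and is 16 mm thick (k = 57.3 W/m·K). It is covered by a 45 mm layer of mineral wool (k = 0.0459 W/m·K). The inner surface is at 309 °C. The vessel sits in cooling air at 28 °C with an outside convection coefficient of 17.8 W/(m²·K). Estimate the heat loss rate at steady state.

Radial (spherical) resistances in series:
R_cast iron shell = (1/0.195 − 1/0.211)/(4π×57.3) = 5.401×10^-4 K/W
R_mineral wool = (1/0.211 − 1/0.256)/(4π×0.0459) = 1.444 K/W
R_outer film = 1/(h·4πr_o²) = 1/(17.8×4π×0.256²) = 0.06822 K/W
R_total = 1.513 K/W
Q = ΔT/R_total = 281/1.513

Q ≈ 186 W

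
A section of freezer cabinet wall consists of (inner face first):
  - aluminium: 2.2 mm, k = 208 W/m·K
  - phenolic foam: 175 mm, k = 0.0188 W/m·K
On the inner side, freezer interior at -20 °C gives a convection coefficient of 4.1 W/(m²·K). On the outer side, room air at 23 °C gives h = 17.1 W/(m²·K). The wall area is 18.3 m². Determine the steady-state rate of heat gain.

Series thermal resistances:
R_inner film = 1/(h_i·A) = 1/(4.1×18.3) = 0.01333 K/W
R_aluminium = L/(kA) = 0.0022/(208×18.3) = 5.78×10^-7 K/W
R_phenolic foam = L/(kA) = 0.175/(0.0188×18.3) = 0.5087 K/W
R_outer film = 1/(h_o·A) = 1/(17.1×18.3) = 0.003196 K/W
R_total = 0.5252 K/W
Q = ΔT / R_total = 43 / 0.5252

Q ≈ 81.9 W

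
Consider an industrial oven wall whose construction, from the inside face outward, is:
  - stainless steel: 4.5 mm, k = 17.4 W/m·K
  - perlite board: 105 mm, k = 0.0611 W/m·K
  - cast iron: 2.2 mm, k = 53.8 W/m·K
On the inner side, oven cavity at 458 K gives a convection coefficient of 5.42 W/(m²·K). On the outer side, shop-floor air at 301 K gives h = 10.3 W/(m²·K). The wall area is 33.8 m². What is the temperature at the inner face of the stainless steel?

T ≈ 444 K

Treating each layer as a thermal resistance in series:
R_inner film = 1/(h_i·A) = 1/(5.42×33.8) = 0.005459 K/W
R_stainless steel = L/(kA) = 0.0045/(17.4×33.8) = 7.651×10^-6 K/W
R_perlite board = L/(kA) = 0.105/(0.0611×33.8) = 0.05084 K/W
R_cast iron = L/(kA) = 0.0022/(53.8×33.8) = 1.21×10^-6 K/W
R_outer film = 1/(h_o·A) = 1/(10.3×33.8) = 0.002872 K/W
R_total = 0.05918 K/W;  Q = ΔT/R_total = 157/0.05918 = 2653 W
T_interface = T_inner − Q·ΣR(inner→interface) = 458 − 2650×0.005459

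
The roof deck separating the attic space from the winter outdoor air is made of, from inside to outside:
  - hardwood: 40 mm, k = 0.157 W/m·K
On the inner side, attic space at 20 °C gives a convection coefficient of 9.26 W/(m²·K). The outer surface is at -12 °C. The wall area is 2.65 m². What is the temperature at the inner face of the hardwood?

T ≈ 10.5 °C

Model the wall as resistances in series:
R_inner film = 1/(h_i·A) = 1/(9.26×2.65) = 0.04075 K/W
R_hardwood = L/(kA) = 0.04/(0.157×2.65) = 0.09614 K/W
R_total = 0.1369 K/W;  Q = ΔT/R_total = 32/0.1369 = 233.8 W
T_interface = T_inner − Q·ΣR(inner→interface) = 20 − 234×0.04075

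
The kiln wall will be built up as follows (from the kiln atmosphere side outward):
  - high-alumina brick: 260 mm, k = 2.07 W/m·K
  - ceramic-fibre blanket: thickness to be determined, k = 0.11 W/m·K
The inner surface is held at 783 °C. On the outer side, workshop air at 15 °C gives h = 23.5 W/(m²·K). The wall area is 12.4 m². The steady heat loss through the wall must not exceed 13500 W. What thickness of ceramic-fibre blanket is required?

Series thermal resistances:
R_high-alumina brick = L/(kA) = 0.26/(2.07×12.4) = 0.01013 K/W
R_outer film = 1/(h_o·A) = 1/(23.5×12.4) = 0.003432 K/W
Sum of the known resistances R_other = 0.01356 K/W
Required total resistance R_tot = ΔT/Q_allow = 768/13500 = 0.05689 K/W
R_ceramic-fibre blanket = R_tot − R_other = 0.04333 K/W
L = R·k·A = 0.04333×0.11×12.4

L ≈ 59.1 mm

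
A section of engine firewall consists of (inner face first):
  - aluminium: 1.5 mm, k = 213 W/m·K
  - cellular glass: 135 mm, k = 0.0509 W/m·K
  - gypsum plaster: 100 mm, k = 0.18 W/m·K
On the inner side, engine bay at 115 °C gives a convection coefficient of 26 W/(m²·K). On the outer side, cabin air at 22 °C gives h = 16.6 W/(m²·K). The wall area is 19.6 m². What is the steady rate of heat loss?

Q ≈ 551 W

Using the resistance-network approach (series):
R_inner film = 1/(h_i·A) = 1/(26×19.6) = 0.001962 K/W
R_aluminium = L/(kA) = 0.0015/(213×19.6) = 3.593×10^-7 K/W
R_cellular glass = L/(kA) = 0.135/(0.0509×19.6) = 0.1353 K/W
R_gypsum plaster = L/(kA) = 0.1/(0.18×19.6) = 0.02834 K/W
R_outer film = 1/(h_o·A) = 1/(16.6×19.6) = 0.003074 K/W
R_total = 0.1687 K/W
Q = ΔT / R_total = 93 / 0.1687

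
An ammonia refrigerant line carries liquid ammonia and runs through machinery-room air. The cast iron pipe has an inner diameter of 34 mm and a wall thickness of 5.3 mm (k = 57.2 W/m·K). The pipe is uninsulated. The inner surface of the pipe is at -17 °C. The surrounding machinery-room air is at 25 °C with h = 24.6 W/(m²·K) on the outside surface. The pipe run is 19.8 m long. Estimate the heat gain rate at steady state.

Cylindrical conduction, so R = ln(r₂/r₁)/(2πkL) per layer, in series:
R_cast iron pipe wall = ln(22.3/17)/(2π×57.2×19.8) = 3.814×10^-5 K/W
R_outer film = 1/(h_o·2πr_oL) = 1/(24.6×2π×0.0223×19.8) = 0.01465 K/W
R_total = 0.01469 K/W
Q = ΔT/R_total = 42/0.01469

Q ≈ 2860 W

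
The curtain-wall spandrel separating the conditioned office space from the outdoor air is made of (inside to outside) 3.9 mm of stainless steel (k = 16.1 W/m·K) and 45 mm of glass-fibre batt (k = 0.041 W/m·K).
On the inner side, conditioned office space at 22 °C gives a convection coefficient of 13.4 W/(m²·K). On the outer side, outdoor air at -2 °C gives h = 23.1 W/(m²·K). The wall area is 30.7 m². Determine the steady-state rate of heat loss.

Using the resistance-network approach (series):
R_inner film = 1/(h_i·A) = 1/(13.4×30.7) = 0.002431 K/W
R_stainless steel = L/(kA) = 0.0039/(16.1×30.7) = 7.89×10^-6 K/W
R_glass-fibre batt = L/(kA) = 0.045/(0.041×30.7) = 0.03575 K/W
R_outer film = 1/(h_o·A) = 1/(23.1×30.7) = 0.00141 K/W
R_total = 0.0396 K/W
Q = ΔT / R_total = 24 / 0.0396

Q ≈ 606 W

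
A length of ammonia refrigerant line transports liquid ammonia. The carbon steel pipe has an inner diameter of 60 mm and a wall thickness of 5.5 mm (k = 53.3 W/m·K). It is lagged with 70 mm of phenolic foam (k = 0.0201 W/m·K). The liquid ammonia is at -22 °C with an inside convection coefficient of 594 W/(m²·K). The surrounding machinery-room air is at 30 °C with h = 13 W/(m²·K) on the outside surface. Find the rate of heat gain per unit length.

Per-layer cylindrical resistances, series-summed:
R_inner film = 1/(h_i·2πr₁L) = 1/(594×2π×0.03×1) = 0.008931 K/W
R_carbon steel pipe wall = ln(35.5/30)/(2π×53.3×1) = 5.027×10^-4 K/W
R_phenolic foam = ln(105.5/35.5)/(2π×0.0201×1) = 8.624 K/W
R_outer film = 1/(h_o·2πr_oL) = 1/(13×2π×0.1055×1) = 0.116 K/W
R_total = 8.75 K/W
Q = ΔT/R_total = 52/8.75

q′ ≈ 5.94 W/m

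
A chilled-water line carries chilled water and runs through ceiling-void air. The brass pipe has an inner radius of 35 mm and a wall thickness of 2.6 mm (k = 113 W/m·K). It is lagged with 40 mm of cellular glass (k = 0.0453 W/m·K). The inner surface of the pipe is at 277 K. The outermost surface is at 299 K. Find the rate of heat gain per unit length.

q′ ≈ 8.64 W/m

Treating each annulus and film as a series resistance:
R_brass pipe wall = ln(37.6/35)/(2π×113×1) = 1.009×10^-4 K/W
R_cellular glass = ln(77.6/37.6)/(2π×0.0453×1) = 2.546 K/W
R_total = 2.546 K/W
Q = ΔT/R_total = 22/2.546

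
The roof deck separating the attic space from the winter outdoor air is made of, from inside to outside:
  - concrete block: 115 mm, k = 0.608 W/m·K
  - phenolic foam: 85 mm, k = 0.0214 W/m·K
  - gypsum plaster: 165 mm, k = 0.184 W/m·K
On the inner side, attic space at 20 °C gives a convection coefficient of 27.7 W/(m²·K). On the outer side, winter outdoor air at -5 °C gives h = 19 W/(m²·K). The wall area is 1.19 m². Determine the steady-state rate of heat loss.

Q ≈ 5.78 W

Treating each layer as a thermal resistance in series:
R_inner film = 1/(h_i·A) = 1/(27.7×1.19) = 0.03034 K/W
R_concrete block = L/(kA) = 0.115/(0.608×1.19) = 0.1589 K/W
R_phenolic foam = L/(kA) = 0.085/(0.0214×1.19) = 3.338 K/W
R_gypsum plaster = L/(kA) = 0.165/(0.184×1.19) = 0.7536 K/W
R_outer film = 1/(h_o·A) = 1/(19×1.19) = 0.04423 K/W
R_total = 4.325 K/W
Q = ΔT / R_total = 25 / 4.325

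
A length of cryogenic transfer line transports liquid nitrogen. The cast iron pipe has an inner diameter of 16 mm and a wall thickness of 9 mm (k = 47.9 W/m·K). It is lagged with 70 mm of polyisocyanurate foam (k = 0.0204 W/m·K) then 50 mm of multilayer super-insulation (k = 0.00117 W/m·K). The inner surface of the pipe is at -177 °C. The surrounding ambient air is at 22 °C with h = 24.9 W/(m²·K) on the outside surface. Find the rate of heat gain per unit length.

Per-layer cylindrical resistances, series-summed:
R_cast iron pipe wall = ln(17/8)/(2π×47.9×1) = 0.002505 K/W
R_polyisocyanurate foam = ln(87/17)/(2π×0.0204×1) = 12.74 K/W
R_multilayer super-insulation = ln(137/87)/(2π×0.00117×1) = 61.77 K/W
R_outer film = 1/(h_o·2πr_oL) = 1/(24.9×2π×0.137×1) = 0.04666 K/W
R_total = 74.55 K/W
Q = ΔT/R_total = 199/74.55

q′ ≈ 2.67 W/m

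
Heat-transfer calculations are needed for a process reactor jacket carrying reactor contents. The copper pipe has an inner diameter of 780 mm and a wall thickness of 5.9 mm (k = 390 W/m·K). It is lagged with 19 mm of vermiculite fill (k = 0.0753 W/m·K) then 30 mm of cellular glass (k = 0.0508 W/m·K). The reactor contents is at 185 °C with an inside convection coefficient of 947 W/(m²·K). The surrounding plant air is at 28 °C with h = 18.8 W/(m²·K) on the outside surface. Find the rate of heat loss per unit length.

q′ ≈ 466 W/m

Treating each annulus and film as a series resistance:
R_inner film = 1/(h_i·2πr₁L) = 1/(947×2π×0.39×1) = 4.309×10^-4 K/W
R_copper pipe wall = ln(395.9/390)/(2π×390×1) = 6.127×10^-6 K/W
R_vermiculite fill = ln(414.9/395.9)/(2π×0.0753×1) = 0.09908 K/W
R_cellular glass = ln(444.9/414.9)/(2π×0.0508×1) = 0.2187 K/W
R_outer film = 1/(h_o·2πr_oL) = 1/(18.8×2π×0.4449×1) = 0.01903 K/W
R_total = 0.3373 K/W
Q = ΔT/R_total = 157/0.3373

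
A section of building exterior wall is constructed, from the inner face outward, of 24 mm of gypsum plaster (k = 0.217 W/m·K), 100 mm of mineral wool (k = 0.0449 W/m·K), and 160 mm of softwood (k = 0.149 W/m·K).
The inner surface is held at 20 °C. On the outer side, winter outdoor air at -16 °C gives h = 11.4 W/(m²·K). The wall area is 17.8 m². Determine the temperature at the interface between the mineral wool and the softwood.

Treating each layer as a thermal resistance in series:
R_gypsum plaster = L/(kA) = 0.024/(0.217×17.8) = 0.006213 K/W
R_mineral wool = L/(kA) = 0.1/(0.0449×17.8) = 0.1251 K/W
R_softwood = L/(kA) = 0.16/(0.149×17.8) = 0.06033 K/W
R_outer film = 1/(h_o·A) = 1/(11.4×17.8) = 0.004928 K/W
R_total = 0.1966 K/W;  Q = ΔT/R_total = 36/0.1966 = 183.1 W
T_interface = T_inner − Q·ΣR(inner→interface) = 20 − 183×0.1313

T ≈ -4.05 °C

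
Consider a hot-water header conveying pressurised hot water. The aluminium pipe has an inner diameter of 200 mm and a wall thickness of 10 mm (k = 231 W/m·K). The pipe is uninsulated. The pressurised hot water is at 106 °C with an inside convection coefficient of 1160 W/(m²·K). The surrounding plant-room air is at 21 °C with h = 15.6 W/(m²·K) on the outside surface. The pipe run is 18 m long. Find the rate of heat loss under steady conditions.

Q ≈ 16200 W

Treating each annulus and film as a series resistance:
R_inner film = 1/(h_i·2πr₁L) = 1/(1160×2π×0.1×18) = 7.622×10^-5 K/W
R_aluminium pipe wall = ln(110/100)/(2π×231×18) = 3.648×10^-6 K/W
R_outer film = 1/(h_o·2πr_oL) = 1/(15.6×2π×0.11×18) = 0.005153 K/W
R_total = 0.005233 K/W
Q = ΔT/R_total = 85/0.005233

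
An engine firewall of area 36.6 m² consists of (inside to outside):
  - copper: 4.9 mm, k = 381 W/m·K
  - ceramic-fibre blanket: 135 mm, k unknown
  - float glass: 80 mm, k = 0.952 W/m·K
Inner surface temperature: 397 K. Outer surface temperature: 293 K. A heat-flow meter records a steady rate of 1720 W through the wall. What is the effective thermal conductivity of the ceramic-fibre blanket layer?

Model the wall as resistances in series:
R_copper = L/(kA) = 0.0049/(381×36.6) = 3.514×10^-7 K/W
R_float glass = L/(kA) = 0.08/(0.952×36.6) = 0.002296 K/W
Sum of known resistances R_other = 0.002296 K/W
Total R = ΔT/Q = 104/1720 = 0.06047 K/W
R_ceramic-fibre blanket = R_total − R_other = 0.05817 K/W
k = L/(R·A) = 0.135/(0.05817×36.6)

k ≈ 0.0634 W/(m·K)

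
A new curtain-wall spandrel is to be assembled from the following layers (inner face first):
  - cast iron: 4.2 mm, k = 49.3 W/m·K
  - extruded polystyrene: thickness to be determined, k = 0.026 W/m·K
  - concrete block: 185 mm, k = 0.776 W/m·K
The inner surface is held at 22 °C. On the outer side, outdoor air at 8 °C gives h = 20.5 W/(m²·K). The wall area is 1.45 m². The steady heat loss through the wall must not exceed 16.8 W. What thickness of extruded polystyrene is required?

Model the wall as resistances in series:
R_cast iron = L/(kA) = 0.0042/(49.3×1.45) = 5.875×10^-5 K/W
R_concrete block = L/(kA) = 0.185/(0.776×1.45) = 0.1644 K/W
R_outer film = 1/(h_o·A) = 1/(20.5×1.45) = 0.03364 K/W
Sum of the known resistances R_other = 0.1981 K/W
Required total resistance R_tot = ΔT/Q_allow = 14/16.8 = 0.8333 K/W
R_extruded polystyrene = R_tot − R_other = 0.6352 K/W
L = R·k·A = 0.6352×0.026×1.45

L ≈ 23.9 mm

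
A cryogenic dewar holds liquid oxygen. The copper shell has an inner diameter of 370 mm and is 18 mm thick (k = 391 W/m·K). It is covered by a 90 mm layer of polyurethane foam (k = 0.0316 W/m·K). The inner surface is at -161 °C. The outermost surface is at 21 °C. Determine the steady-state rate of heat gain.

Spherical conduction: R = (1/r_in − 1/r_out)/(4πk) per layer; series-sum.
R_copper shell = (1/0.185 − 1/0.203)/(4π×391) = 9.755×10^-5 K/W
R_polyurethane foam = (1/0.203 − 1/0.293)/(4π×0.0316) = 3.81 K/W
R_total = 3.811 K/W
Q = ΔT/R_total = 182/3.811

Q ≈ 47.8 W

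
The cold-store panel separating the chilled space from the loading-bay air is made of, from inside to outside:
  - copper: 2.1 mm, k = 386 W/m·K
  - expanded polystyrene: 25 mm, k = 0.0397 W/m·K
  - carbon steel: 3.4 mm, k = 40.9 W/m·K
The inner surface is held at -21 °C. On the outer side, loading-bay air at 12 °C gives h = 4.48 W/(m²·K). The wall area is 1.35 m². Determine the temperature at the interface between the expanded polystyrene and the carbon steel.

Series thermal resistances:
R_copper = L/(kA) = 0.0021/(386×1.35) = 4.03×10^-6 K/W
R_expanded polystyrene = L/(kA) = 0.025/(0.0397×1.35) = 0.4665 K/W
R_carbon steel = L/(kA) = 0.0034/(40.9×1.35) = 6.158×10^-5 K/W
R_outer film = 1/(h_o·A) = 1/(4.48×1.35) = 0.1653 K/W
R_total = 0.6319 K/W;  Q = ΔT/R_total = 33/0.6319 = 52.23 W
T_interface = T_inner + Q·ΣR(inner→interface) = -21 + 52.2×0.4665

T ≈ 3.36 °C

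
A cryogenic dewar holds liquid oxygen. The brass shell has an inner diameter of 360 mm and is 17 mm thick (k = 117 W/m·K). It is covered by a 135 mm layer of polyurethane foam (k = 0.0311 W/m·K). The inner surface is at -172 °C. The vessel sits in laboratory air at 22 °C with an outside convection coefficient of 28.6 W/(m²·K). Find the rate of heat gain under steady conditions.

Spherical conduction: R = (1/r_in − 1/r_out)/(4πk) per layer; series-sum.
R_brass shell = (1/0.18 − 1/0.197)/(4π×117) = 3.261×10^-4 K/W
R_polyurethane foam = (1/0.197 − 1/0.332)/(4π×0.0311) = 5.282 K/W
R_outer film = 1/(h·4πr_o²) = 1/(28.6×4π×0.332²) = 0.02524 K/W
R_total = 5.307 K/W
Q = ΔT/R_total = 194/5.307

Q ≈ 36.6 W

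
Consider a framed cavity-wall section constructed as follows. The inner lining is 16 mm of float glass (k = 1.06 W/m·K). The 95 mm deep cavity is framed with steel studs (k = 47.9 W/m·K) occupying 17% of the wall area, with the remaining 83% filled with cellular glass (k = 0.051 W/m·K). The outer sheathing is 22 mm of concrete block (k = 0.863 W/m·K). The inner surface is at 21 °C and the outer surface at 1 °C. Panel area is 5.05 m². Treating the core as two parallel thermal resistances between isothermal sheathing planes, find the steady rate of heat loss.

Q ≈ 1940 W

Sheathing layers in series; stud and cavity paths in parallel between them.
R_inner = 0.016/(1.06×5.05) = 0.002989 K/W
R_stud  = 0.095/(47.9×0.17×5.05) = 0.00231 K/W
R_cav   = 0.095/(0.051×0.83×5.05) = 0.4444 K/W
1/R_core = 1/R_stud + 1/R_cav → R_core = 0.002298 K/W
R_outer = 0.022/(0.863×5.05) = 0.005048 K/W
R_total = 0.01034 K/W
Q = ΔT/R_total = 20/0.01034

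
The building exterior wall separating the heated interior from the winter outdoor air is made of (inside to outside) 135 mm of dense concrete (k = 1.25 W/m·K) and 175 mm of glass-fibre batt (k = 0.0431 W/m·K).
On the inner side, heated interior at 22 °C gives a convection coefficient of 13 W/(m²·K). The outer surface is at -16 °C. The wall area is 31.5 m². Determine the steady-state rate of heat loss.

Treating each layer as a thermal resistance in series:
R_inner film = 1/(h_i·A) = 1/(13×31.5) = 0.002442 K/W
R_dense concrete = L/(kA) = 0.135/(1.25×31.5) = 0.003429 K/W
R_glass-fibre batt = L/(kA) = 0.175/(0.0431×31.5) = 0.1289 K/W
R_total = 0.1348 K/W
Q = ΔT / R_total = 38 / 0.1348

Q ≈ 282 W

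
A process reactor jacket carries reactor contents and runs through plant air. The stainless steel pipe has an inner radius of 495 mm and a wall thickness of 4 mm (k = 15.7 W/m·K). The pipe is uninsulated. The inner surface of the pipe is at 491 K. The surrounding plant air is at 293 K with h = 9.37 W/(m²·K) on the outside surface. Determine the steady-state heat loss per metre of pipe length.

Cylindrical conduction, so R = ln(r₂/r₁)/(2πkL) per layer, in series:
R_stainless steel pipe wall = ln(499/495)/(2π×15.7×1) = 8.159×10^-5 K/W
R_outer film = 1/(h_o·2πr_oL) = 1/(9.37×2π×0.499×1) = 0.03404 K/W
R_total = 0.03412 K/W
Q = ΔT/R_total = 198/0.03412

q′ ≈ 5800 W/m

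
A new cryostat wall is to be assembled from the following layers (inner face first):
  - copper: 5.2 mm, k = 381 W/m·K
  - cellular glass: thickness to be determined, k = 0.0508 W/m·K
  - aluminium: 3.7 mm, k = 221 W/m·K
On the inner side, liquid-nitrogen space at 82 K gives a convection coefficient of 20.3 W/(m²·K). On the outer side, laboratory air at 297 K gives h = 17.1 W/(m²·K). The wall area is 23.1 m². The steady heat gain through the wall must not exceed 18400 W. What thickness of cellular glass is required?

Model the wall as resistances in series:
R_inner film = 1/(h_i·A) = 1/(20.3×23.1) = 0.002133 K/W
R_copper = L/(kA) = 0.0052/(381×23.1) = 5.908×10^-7 K/W
R_aluminium = L/(kA) = 0.0037/(221×23.1) = 7.248×10^-7 K/W
R_outer film = 1/(h_o·A) = 1/(17.1×23.1) = 0.002532 K/W
Sum of the known resistances R_other = 0.004665 K/W
Required total resistance R_tot = ΔT/Q_allow = 215/18400 = 0.01168 K/W
R_cellular glass = R_tot − R_other = 0.007019 K/W
L = R·k·A = 0.007019×0.0508×23.1

L ≈ 8.24 mm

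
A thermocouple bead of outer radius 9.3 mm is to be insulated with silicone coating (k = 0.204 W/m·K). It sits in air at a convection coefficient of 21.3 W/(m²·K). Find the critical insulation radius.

For a sphere r_cr = 2k/h = 2×0.204/21.3
r_cr = 19.2 mm; since the bare radius (9.3 mm) is below r_cr, adding a thin layer of insulation will *increase* heat loss.

r_cr ≈ 19.2 mm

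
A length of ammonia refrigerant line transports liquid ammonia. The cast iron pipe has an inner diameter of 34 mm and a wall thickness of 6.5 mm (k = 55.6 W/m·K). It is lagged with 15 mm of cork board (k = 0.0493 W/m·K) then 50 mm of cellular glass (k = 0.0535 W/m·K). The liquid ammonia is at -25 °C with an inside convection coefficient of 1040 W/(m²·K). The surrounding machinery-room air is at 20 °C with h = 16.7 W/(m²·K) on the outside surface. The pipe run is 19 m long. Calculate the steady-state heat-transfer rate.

Q ≈ 204 W

Cylindrical conduction, so R = ln(r₂/r₁)/(2πkL) per layer, in series:
R_inner film = 1/(h_i·2πr₁L) = 1/(1040×2π×0.017×19) = 4.738×10^-4 K/W
R_cast iron pipe wall = ln(23.5/17)/(2π×55.6×19) = 4.878×10^-5 K/W
R_cork board = ln(38.5/23.5)/(2π×0.0493×19) = 0.08388 K/W
R_cellular glass = ln(88.5/38.5)/(2π×0.0535×19) = 0.1303 K/W
R_outer film = 1/(h_o·2πr_oL) = 1/(16.7×2π×0.0885×19) = 0.005668 K/W
R_total = 0.2204 K/W
Q = ΔT/R_total = 45/0.2204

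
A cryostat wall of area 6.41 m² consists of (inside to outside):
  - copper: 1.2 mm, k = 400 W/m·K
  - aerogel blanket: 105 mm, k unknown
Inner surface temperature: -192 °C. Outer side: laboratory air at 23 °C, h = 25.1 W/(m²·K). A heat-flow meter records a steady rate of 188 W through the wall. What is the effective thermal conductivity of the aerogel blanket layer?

k ≈ 0.0144 W/(m·K)

Thermal resistances in series:
R_copper = L/(kA) = 0.0012/(400×6.41) = 4.68×10^-7 K/W
R_outer film = 1/(h_o·A) = 1/(25.1×6.41) = 0.006215 K/W
Sum of known resistances R_other = 0.006216 K/W
Total R = ΔT/Q = 215/188 = 1.144 K/W
R_aerogel blanket = R_total − R_other = 1.137 K/W
k = L/(R·A) = 0.105/(1.137×6.41)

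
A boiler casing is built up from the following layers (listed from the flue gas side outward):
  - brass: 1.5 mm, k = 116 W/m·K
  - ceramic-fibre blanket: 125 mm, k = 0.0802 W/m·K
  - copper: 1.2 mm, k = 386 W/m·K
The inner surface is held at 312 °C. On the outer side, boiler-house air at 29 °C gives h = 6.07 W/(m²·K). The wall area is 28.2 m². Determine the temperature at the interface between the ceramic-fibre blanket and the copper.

Series thermal resistances:
R_brass = L/(kA) = 0.0015/(116×28.2) = 4.585×10^-7 K/W
R_ceramic-fibre blanket = L/(kA) = 0.125/(0.0802×28.2) = 0.05527 K/W
R_copper = L/(kA) = 0.0012/(386×28.2) = 1.102×10^-7 K/W
R_outer film = 1/(h_o·A) = 1/(6.07×28.2) = 0.005842 K/W
R_total = 0.06111 K/W;  Q = ΔT/R_total = 283/0.06111 = 4631 W
T_interface = T_inner − Q·ΣR(inner→interface) = 312 − 4630×0.05527

T ≈ 56.1 °C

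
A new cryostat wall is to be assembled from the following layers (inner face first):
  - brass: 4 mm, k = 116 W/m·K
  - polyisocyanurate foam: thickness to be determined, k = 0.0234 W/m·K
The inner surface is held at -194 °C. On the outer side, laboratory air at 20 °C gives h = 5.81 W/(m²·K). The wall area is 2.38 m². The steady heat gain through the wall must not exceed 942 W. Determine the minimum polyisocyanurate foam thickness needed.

L ≈ 8.62 mm

Thermal resistances in series:
R_brass = L/(kA) = 0.004/(116×2.38) = 1.449×10^-5 K/W
R_outer film = 1/(h_o·A) = 1/(5.81×2.38) = 0.07232 K/W
Sum of the known resistances R_other = 0.07233 K/W
Required total resistance R_tot = ΔT/Q_allow = 214/942 = 0.2272 K/W
R_polyisocyanurate foam = R_tot − R_other = 0.1548 K/W
L = R·k·A = 0.1548×0.0234×2.38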